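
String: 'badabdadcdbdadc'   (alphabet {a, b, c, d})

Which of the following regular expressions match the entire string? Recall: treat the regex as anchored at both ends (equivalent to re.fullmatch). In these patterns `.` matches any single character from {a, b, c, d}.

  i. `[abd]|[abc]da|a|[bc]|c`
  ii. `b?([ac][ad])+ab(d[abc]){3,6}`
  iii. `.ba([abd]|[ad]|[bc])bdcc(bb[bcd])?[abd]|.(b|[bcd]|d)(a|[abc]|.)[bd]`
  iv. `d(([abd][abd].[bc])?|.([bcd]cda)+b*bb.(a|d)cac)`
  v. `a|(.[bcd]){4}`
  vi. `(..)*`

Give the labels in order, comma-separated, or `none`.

ii

i → no match
ii → match
iii → no match
iv → no match — must start with 'd'
v → no match
vi → no match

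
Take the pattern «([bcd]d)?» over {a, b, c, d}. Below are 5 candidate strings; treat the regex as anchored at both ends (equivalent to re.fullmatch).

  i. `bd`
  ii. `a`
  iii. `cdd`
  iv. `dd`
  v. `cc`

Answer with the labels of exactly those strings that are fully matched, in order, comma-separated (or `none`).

i. `bd` → match
ii. `a` → no match
iii. `cdd` → no match
iv. `dd` → match
v. `cc` → no match

i, iv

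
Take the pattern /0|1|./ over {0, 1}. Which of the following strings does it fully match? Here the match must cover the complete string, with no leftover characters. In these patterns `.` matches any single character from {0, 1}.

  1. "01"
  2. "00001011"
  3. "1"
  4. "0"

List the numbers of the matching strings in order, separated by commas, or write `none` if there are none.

1 → no match
2 → no match
3 → match
4 → match

3, 4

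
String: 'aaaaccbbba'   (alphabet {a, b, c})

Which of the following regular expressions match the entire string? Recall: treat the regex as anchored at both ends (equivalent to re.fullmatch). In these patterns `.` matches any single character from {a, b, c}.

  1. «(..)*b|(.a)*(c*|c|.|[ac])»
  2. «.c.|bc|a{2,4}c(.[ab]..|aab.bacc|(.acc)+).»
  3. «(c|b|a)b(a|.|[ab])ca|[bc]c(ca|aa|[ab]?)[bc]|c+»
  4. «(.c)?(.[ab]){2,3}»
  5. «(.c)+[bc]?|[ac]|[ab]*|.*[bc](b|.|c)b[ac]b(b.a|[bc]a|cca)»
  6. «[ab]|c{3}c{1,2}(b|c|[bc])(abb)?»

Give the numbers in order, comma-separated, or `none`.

2

1 → no match
2 → match
3 → no match
4 → no match
5 → no match
6 → no match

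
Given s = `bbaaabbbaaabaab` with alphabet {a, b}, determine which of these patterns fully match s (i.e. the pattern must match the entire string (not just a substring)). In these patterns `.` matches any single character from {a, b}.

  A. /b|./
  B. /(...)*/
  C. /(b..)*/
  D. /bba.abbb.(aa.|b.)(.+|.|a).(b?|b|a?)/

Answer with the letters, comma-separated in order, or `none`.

B, D

A → no match
B → match
C → no match
D → match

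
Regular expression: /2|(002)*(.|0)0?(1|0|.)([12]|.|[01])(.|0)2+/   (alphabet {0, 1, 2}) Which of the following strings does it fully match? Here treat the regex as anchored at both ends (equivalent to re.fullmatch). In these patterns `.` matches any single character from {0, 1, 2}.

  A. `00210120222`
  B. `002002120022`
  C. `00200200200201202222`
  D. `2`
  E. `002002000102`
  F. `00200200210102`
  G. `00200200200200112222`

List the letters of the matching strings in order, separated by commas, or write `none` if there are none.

A → match
B → match
C → match
D → match
E → match
F → match
G → match

A, B, C, D, E, F, G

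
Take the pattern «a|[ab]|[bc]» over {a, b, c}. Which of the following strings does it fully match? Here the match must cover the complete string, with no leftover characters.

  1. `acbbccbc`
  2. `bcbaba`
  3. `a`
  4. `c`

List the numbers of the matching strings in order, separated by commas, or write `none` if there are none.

1 → no match
2 → no match
3 → match
4 → match

3, 4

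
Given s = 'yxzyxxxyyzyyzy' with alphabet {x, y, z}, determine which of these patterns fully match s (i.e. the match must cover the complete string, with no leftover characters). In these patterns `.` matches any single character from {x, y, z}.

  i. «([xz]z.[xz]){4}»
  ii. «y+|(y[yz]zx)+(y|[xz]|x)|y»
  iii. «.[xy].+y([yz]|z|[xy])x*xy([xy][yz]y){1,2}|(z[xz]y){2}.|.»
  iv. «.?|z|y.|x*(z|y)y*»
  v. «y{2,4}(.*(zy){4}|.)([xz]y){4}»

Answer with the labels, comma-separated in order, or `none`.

i → no match
ii → no match
iii → match
iv → no match
v → no match

iii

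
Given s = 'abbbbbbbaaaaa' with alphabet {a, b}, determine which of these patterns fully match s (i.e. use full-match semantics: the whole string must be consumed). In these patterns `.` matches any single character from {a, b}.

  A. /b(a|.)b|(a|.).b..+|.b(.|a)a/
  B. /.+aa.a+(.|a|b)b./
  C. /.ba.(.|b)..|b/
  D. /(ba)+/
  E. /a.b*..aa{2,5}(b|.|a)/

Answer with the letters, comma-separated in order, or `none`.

A, E

A → match
B → no match
C → no match
D → no match — must start with 'ba'
E → match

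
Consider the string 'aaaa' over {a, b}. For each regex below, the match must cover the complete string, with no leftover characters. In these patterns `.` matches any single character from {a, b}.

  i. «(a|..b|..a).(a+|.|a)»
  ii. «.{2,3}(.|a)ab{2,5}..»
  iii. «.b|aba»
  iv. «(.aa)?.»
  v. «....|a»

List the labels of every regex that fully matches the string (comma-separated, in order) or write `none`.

i → match
ii → no match
iii → no match
iv → match
v → match

i, iv, v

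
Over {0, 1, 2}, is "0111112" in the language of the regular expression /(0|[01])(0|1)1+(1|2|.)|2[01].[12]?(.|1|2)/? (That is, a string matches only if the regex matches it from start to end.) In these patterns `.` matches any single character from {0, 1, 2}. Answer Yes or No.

Yes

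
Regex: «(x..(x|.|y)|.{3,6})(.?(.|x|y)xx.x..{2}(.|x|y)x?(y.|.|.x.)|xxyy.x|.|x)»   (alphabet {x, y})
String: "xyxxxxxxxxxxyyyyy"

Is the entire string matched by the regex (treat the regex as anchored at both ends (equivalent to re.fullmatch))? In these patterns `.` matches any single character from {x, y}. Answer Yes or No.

Yes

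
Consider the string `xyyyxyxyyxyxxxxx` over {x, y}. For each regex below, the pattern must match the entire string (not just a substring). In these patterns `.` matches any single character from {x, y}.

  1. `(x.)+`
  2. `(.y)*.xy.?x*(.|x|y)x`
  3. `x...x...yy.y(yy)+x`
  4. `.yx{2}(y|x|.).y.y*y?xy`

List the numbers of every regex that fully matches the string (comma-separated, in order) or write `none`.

1 → no match
2 → match
3 → no match — must end with `yyx`
4 → no match — must end with `xy`

2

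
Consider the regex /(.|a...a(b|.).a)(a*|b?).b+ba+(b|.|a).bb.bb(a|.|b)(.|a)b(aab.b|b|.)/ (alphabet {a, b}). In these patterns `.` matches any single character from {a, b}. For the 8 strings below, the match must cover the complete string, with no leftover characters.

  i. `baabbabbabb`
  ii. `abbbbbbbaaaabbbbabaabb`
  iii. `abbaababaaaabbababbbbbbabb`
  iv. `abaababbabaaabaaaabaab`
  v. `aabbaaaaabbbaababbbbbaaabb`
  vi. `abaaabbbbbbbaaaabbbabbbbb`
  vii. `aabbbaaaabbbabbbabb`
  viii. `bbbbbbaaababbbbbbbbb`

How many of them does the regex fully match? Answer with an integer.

i. `baabbabbabb` → no match
ii → no match
iii → no match
iv → no match
v → no match
vi → no match
vii → match
viii → match
Total matched: 2

2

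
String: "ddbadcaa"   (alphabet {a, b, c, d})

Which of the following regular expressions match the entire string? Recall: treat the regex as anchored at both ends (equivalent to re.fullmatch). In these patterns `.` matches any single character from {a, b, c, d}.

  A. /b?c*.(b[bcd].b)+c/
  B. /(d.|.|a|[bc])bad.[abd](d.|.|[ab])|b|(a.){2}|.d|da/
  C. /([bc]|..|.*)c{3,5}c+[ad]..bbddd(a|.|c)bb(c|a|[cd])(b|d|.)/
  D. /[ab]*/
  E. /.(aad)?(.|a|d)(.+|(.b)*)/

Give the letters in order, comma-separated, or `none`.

B, E

A → no match — must end with "bc"
B → match
C → no match
D → no match
E → match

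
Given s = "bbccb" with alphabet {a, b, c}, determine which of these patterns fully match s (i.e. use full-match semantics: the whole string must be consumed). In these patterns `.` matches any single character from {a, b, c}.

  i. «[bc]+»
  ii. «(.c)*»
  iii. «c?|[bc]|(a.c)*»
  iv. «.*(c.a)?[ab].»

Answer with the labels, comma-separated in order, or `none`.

i → match
ii → no match
iii → no match
iv → no match

i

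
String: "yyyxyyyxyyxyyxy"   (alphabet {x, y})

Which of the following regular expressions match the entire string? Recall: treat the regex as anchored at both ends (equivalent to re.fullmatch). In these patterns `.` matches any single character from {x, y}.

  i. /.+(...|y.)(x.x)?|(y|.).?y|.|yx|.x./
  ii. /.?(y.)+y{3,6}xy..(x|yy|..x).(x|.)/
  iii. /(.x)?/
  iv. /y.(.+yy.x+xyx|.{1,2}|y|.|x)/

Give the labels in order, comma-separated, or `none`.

i → match
ii → match
iii → no match
iv → no match

i, ii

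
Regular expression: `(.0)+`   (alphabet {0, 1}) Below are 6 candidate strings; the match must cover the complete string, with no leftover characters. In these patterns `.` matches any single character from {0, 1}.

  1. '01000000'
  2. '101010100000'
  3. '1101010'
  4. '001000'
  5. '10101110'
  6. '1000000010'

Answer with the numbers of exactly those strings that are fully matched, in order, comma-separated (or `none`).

2, 4, 6

1 → no match
2 → match
3 → no match
4 → match
5 → no match
6 → match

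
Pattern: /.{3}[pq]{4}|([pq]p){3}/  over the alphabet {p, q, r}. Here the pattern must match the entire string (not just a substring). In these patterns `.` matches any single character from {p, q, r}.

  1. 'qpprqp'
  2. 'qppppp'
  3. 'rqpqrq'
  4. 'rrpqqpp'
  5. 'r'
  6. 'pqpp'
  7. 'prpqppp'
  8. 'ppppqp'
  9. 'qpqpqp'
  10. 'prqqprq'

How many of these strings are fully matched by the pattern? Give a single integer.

1 → no match
2 → match
3 → no match
4 → match
5 → no match
6 → no match
7 → match
8 → match
9 → match
10 → no match
Total matched: 5

5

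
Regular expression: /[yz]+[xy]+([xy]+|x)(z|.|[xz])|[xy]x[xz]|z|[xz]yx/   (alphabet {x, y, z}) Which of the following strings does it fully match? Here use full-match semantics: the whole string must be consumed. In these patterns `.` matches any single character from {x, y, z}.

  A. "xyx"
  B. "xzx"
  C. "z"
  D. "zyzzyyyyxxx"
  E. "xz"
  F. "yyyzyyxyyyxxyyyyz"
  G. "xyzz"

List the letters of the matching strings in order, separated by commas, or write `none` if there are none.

A → match
B → no match
C → match
D → match
E → no match
F → match
G → no match

A, C, D, F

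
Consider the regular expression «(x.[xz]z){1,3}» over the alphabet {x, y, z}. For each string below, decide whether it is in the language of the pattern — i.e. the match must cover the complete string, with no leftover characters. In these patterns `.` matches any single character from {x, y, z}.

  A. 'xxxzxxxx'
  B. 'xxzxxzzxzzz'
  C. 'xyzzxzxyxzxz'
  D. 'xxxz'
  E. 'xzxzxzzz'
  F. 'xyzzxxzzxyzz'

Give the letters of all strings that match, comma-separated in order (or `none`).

A → no match — must end with 'z'
B → no match
C → no match
D → match
E → match
F → match

D, E, F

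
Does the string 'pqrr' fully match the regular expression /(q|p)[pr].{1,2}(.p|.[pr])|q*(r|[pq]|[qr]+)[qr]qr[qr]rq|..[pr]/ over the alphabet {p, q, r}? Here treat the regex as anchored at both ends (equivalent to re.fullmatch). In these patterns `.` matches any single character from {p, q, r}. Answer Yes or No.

No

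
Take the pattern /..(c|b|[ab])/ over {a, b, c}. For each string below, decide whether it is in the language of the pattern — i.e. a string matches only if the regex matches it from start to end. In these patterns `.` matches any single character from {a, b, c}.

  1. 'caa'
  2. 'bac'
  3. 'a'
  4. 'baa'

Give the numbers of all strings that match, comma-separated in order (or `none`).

1 → match
2 → match
3 → no match
4 → match

1, 2, 4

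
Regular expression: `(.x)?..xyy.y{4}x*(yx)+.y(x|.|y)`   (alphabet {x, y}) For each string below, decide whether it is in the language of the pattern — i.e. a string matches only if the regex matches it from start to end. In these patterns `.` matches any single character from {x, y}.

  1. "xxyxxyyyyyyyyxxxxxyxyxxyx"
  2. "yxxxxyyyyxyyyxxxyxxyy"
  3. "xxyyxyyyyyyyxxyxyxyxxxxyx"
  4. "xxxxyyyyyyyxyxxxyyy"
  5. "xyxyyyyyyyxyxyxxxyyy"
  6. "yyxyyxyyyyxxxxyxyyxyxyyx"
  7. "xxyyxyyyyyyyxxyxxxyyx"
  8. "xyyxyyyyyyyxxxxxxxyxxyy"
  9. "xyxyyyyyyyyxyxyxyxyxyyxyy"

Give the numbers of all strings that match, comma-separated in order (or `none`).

none

1 → no match
2 → no match
3 → no match
4 → no match
5 → no match
6 → no match
7 → no match
8 → no match
9 → no match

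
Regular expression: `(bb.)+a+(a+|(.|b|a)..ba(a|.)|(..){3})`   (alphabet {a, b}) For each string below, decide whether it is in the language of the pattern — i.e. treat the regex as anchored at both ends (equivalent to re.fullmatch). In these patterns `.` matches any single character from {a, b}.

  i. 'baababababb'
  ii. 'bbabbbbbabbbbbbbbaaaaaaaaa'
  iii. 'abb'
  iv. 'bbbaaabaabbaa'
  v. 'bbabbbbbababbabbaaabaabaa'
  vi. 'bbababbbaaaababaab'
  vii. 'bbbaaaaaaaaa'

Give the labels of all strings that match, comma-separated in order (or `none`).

ii, vii

i → no match — must start with 'bb'
ii → match
iii → no match — must start with 'bb'
iv → no match
v → no match
vi → no match
vii → match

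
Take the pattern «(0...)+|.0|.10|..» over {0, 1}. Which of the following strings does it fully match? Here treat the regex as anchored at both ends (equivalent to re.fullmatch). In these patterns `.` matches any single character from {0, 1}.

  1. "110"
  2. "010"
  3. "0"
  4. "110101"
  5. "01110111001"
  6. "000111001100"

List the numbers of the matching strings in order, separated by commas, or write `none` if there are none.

1, 2

1 → match
2 → match
3 → no match
4 → no match
5 → no match
6 → no match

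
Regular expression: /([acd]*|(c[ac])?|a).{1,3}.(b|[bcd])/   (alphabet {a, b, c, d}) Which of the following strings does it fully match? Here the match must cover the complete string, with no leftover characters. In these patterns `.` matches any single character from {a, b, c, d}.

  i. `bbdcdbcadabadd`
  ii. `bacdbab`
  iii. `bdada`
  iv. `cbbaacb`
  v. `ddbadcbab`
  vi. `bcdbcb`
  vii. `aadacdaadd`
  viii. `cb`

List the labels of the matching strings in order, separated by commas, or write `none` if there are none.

vii

i → no match
ii → no match
iii → no match
iv → no match
v → no match
vi → no match
vii → match
viii → no match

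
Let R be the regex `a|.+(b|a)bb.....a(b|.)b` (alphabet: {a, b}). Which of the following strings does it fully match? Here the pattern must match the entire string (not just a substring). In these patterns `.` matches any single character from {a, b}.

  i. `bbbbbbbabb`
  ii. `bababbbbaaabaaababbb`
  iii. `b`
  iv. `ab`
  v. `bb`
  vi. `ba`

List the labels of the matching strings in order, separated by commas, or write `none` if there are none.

none

i → no match
ii → no match
iii → no match
iv → no match
v → no match
vi → no match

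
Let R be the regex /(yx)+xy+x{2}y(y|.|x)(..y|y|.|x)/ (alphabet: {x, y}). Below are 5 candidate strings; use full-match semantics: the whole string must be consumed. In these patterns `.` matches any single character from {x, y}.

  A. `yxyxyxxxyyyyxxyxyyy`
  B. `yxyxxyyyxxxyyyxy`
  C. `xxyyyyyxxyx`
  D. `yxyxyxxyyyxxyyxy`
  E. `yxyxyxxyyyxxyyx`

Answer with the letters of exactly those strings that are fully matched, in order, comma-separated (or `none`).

E

A → no match
B → no match
C → no match — must start with `yx`
D → no match
E → match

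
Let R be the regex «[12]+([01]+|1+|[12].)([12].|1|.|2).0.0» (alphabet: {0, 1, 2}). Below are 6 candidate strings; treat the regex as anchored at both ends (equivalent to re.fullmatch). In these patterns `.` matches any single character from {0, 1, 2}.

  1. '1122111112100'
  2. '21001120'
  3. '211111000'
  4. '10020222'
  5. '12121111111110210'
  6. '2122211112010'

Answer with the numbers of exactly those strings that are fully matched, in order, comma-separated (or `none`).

3, 6

1 → no match
2 → no match
3 → match
4 → no match — must end with '0'
5 → no match
6 → match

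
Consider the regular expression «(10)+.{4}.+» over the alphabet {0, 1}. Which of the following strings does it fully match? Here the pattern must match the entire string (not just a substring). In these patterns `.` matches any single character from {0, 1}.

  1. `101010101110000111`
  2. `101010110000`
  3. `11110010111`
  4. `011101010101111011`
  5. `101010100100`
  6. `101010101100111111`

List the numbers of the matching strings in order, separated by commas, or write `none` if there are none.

1 → match
2 → match
3 → no match — must start with `10`
4 → no match — must start with `10`
5 → match
6 → match

1, 2, 5, 6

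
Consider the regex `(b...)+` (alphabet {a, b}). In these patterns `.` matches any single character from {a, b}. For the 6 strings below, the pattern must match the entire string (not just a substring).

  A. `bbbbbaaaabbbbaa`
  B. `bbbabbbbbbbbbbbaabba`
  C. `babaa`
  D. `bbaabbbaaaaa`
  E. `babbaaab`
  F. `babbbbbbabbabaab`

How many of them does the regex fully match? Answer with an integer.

A → no match
B → no match
C. `babaa` → no match
D. `bbaabbbaaaaa` → no match
E. `babbaaab` → no match
F → no match
Total matched: 0

0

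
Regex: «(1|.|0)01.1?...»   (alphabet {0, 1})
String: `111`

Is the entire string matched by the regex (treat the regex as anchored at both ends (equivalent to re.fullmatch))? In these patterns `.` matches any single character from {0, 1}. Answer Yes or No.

No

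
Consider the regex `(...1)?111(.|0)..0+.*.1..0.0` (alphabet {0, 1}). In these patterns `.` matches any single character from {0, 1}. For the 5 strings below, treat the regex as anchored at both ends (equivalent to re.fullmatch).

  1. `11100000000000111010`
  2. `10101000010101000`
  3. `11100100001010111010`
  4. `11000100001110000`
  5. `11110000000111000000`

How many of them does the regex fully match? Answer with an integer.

2

1 → match
2 → no match
3 → match
4 → no match
5 → no match
Total matched: 2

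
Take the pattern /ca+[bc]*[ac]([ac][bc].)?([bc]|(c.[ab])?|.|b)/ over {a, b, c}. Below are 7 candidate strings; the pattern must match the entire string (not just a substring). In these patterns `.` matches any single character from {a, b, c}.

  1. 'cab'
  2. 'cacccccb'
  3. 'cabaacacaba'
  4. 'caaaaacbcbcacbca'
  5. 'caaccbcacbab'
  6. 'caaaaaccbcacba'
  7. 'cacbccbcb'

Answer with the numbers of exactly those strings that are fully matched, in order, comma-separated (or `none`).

1 → no match
2 → match
3 → no match
4 → match
5 → match
6 → match
7 → match

2, 4, 5, 6, 7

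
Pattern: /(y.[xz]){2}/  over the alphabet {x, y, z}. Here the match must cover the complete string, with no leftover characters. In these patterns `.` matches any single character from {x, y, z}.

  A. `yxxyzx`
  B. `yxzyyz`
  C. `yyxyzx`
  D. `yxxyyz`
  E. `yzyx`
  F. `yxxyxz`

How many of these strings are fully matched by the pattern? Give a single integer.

5

A. `yxxyzx` → match
B. `yxzyyz` → match
C. `yyxyzx` → match
D. `yxxyyz` → match
E. `yzyx` → no match
F. `yxxyxz` → match
Total matched: 5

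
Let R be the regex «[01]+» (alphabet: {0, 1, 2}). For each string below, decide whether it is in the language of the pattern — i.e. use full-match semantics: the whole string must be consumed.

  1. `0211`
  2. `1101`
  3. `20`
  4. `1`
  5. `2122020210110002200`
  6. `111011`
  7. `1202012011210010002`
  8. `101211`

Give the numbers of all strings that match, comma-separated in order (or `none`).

1 → no match
2 → match
3 → no match
4 → match
5 → no match
6 → match
7 → no match
8 → no match

2, 4, 6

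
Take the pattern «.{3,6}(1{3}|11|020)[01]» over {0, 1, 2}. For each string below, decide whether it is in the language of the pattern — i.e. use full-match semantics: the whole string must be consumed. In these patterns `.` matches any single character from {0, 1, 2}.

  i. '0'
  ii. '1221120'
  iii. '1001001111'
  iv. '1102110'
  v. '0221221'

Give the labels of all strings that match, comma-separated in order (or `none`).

iii, iv

i. '0' → no match
ii. '1221120' → no match
iii. '1001001111' → match
iv. '1102110' → match
v. '0221221' → no match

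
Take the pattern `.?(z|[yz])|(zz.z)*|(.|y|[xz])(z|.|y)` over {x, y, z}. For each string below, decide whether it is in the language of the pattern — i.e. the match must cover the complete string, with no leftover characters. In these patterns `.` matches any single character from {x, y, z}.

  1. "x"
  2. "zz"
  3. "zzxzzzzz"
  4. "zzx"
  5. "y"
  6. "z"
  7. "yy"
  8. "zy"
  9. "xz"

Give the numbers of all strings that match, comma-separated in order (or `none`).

2, 3, 5, 6, 7, 8, 9

1 → no match
2 → match
3 → match
4 → no match
5 → match
6 → match
7 → match
8 → match
9 → match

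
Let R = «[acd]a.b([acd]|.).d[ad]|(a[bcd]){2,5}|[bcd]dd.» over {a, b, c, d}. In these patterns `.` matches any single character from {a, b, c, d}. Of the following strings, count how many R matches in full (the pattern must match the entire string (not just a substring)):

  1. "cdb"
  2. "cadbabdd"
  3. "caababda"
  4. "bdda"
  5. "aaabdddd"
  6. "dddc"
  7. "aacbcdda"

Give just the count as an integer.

6

1 → no match
2 → match
3 → match
4 → match
5 → match
6 → match
7 → match
Total matched: 6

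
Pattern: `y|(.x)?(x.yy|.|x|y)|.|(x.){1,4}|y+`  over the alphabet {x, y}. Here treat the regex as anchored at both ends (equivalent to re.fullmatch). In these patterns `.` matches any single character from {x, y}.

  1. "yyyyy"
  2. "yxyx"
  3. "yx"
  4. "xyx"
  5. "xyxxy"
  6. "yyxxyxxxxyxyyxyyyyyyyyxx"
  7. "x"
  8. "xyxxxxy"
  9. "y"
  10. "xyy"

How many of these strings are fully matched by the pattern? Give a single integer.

3

1 → match
2 → no match
3 → no match
4 → no match
5 → no match
6 → no match
7 → match
8 → no match
9 → match
10 → no match
Total matched: 3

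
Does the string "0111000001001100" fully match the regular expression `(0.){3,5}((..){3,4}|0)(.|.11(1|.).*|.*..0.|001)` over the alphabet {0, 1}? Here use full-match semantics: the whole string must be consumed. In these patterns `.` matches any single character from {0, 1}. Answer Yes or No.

No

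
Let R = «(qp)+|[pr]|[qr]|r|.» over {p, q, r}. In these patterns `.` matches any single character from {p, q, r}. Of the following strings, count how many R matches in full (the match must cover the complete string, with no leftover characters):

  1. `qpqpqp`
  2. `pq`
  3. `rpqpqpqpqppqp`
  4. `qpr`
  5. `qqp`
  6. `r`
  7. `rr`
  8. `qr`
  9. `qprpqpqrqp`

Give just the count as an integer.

1. `qpqpqp` → match
2. `pq` → no match
3 → no match
4. `qpr` → no match
5. `qqp` → no match
6. `r` → match
7. `rr` → no match
8. `qr` → no match
9. `qprpqpqrqp` → no match
Total matched: 2

2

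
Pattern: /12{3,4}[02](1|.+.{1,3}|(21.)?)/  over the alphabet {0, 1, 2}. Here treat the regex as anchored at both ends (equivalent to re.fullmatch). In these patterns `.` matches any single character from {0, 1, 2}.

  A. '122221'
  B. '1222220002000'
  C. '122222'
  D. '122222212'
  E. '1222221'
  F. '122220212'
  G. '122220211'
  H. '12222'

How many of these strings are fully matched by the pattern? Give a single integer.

A. '122221' → match
B → match
C. '122222' → match
D. '122222212' → match
E. '1222221' → match
F. '122220212' → match
G. '122220211' → match
H. '12222' → match
Total matched: 8

8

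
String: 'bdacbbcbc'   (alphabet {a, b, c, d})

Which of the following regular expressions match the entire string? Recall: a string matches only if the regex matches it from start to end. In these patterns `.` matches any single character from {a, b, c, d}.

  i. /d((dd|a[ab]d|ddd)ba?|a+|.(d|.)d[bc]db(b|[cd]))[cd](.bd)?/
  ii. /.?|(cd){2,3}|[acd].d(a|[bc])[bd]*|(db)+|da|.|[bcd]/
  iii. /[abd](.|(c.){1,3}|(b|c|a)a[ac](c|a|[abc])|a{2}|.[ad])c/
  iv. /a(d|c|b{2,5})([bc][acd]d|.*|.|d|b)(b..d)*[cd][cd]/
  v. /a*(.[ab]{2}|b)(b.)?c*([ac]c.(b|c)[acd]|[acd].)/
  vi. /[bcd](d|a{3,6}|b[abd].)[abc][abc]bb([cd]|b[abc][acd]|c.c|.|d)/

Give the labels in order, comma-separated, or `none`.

i → no match — must start with 'd'
ii → no match
iii → no match
iv → no match — must start with 'a'
v → no match
vi → match

vi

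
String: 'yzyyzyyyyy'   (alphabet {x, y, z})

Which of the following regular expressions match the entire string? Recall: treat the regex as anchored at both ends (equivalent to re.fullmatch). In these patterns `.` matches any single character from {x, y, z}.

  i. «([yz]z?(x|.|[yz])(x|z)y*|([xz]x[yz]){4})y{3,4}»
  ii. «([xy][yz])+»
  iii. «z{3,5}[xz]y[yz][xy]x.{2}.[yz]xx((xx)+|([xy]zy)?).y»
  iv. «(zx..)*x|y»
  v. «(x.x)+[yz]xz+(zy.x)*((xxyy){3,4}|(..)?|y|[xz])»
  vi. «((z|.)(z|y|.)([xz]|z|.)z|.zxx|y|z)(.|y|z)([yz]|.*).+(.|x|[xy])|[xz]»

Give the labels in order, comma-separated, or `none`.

i → no match
ii → no match
iii → no match — must start with 'z'
iv → no match
v → no match — must start with 'x'
vi → match

vi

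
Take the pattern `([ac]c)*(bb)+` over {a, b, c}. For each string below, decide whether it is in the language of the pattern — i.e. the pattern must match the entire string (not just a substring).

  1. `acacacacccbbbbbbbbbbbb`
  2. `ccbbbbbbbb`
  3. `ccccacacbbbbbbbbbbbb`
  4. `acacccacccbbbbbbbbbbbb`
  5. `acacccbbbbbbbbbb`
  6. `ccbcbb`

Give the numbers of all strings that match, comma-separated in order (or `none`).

1 → match
2 → match
3 → match
4 → match
5 → match
6 → no match

1, 2, 3, 4, 5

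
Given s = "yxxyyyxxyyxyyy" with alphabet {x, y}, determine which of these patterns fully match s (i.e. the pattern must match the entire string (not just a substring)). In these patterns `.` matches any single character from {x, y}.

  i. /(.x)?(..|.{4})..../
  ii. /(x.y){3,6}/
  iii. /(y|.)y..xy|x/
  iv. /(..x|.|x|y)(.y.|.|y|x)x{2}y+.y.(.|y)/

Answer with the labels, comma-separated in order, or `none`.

i → no match
ii → no match — must start with "x"
iii → no match
iv → match

iv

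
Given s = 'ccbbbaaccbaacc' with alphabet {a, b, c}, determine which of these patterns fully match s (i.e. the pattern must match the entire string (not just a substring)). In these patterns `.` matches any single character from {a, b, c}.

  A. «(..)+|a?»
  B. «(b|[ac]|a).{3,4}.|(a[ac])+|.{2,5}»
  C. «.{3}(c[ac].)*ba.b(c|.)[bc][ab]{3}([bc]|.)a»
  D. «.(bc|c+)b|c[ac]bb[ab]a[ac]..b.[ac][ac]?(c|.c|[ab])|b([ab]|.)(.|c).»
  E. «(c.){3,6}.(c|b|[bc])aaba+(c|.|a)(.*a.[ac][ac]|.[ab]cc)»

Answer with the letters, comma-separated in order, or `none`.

A, D

A → match
B → no match
C → no match — must end with 'a'
D → match
E → no match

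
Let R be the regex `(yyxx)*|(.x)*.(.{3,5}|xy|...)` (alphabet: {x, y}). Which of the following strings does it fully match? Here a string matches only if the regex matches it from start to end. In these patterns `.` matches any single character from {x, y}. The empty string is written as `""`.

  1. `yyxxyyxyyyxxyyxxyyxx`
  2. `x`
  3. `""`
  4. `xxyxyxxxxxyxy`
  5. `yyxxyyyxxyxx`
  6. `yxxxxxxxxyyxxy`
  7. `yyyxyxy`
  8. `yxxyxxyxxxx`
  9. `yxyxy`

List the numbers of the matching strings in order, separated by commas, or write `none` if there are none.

3, 4, 6, 9

1 → no match
2 → no match
3 → match
4 → match
5 → no match
6 → match
7 → no match
8 → no match
9 → match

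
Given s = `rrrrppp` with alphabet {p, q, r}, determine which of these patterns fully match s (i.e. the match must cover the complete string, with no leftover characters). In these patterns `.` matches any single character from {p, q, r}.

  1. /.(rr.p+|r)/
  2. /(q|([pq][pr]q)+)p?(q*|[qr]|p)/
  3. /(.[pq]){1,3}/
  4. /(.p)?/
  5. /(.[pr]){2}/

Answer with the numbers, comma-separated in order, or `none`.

1

1 → match
2 → no match
3 → no match
4 → no match
5 → no match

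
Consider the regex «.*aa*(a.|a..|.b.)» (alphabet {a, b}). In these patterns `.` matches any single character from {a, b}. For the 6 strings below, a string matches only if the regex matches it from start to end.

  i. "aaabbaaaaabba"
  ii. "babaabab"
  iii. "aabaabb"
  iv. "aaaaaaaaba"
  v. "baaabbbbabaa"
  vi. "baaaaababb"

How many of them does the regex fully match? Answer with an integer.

i → match
ii → no match
iii → match
iv → match
v → no match
vi → no match
Total matched: 3

3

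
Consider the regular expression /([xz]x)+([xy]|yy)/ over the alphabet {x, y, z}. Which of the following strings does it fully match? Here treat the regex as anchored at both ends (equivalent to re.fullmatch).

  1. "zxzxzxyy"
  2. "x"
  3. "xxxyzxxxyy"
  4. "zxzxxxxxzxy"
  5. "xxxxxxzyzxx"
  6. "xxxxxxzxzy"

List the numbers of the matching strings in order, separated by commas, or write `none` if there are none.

1 → match
2 → no match
3 → no match
4 → match
5 → no match
6 → no match

1, 4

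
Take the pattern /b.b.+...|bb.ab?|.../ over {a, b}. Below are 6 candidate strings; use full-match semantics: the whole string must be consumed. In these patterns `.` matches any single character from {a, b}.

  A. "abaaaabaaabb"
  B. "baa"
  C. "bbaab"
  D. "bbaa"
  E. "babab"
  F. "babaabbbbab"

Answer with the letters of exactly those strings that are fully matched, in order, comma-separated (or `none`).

B, C, D, F

A → no match
B → match
C → match
D → match
E → no match
F → match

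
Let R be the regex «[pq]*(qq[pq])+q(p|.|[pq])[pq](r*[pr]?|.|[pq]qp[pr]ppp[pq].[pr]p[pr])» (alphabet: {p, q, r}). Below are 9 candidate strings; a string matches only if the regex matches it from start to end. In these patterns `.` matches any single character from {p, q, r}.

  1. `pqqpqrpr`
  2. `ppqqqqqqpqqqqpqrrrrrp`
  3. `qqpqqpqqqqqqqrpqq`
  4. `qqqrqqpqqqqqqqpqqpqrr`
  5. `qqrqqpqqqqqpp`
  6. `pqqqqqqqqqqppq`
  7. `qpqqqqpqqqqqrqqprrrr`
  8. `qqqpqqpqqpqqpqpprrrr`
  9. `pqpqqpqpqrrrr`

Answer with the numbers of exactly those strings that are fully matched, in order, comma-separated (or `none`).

1 → match
2 → match
3 → no match
4 → no match
5 → no match
6 → match
7 → no match
8 → match
9 → match

1, 2, 6, 8, 9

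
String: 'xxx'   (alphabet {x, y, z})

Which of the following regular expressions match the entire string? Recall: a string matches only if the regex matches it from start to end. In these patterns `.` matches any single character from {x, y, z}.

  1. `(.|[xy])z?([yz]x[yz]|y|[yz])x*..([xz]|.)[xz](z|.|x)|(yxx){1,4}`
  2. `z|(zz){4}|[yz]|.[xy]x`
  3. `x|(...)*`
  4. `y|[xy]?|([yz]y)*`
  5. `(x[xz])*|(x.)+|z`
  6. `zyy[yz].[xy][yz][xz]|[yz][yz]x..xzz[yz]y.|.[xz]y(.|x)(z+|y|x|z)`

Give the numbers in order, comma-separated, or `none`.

2, 3

1 → no match
2 → match
3 → match
4 → no match
5 → no match
6 → no match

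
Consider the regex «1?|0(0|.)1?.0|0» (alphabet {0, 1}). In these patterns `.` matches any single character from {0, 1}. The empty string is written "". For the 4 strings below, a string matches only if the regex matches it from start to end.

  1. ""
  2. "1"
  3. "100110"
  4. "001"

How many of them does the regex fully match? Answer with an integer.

1 → match
2 → match
3 → no match
4 → no match
Total matched: 2

2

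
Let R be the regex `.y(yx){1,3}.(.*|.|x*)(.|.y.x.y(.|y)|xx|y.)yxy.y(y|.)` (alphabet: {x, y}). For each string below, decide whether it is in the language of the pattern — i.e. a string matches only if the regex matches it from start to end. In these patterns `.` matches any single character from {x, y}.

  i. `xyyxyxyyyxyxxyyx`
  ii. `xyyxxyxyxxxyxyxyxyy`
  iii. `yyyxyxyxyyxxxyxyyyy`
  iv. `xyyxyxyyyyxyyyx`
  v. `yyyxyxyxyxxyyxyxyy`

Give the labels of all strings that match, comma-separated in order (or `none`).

ii, iii, iv, v

i → no match
ii → match
iii → match
iv → match
v → match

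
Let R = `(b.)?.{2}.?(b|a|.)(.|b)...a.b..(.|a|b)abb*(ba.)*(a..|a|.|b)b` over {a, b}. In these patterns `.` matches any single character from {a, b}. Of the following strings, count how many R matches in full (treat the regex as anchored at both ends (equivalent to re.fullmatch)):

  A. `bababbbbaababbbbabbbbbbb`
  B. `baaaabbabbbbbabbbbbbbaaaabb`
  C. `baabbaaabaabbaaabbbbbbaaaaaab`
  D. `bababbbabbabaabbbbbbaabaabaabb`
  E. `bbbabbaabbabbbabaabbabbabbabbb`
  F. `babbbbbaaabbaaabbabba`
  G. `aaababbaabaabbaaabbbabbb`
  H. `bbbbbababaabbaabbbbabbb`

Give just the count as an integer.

A → no match
B → match
C → no match
D → match
E → no match
F → no match — must end with `b`
G → no match
H → no match
Total matched: 2

2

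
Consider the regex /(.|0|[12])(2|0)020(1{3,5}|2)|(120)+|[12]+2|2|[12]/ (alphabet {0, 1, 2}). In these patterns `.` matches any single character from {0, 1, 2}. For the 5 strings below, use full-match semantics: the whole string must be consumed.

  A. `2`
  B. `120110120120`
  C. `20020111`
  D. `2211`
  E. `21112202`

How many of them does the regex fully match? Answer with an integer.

A → match
B → no match
C → match
D → no match
E → no match
Total matched: 2

2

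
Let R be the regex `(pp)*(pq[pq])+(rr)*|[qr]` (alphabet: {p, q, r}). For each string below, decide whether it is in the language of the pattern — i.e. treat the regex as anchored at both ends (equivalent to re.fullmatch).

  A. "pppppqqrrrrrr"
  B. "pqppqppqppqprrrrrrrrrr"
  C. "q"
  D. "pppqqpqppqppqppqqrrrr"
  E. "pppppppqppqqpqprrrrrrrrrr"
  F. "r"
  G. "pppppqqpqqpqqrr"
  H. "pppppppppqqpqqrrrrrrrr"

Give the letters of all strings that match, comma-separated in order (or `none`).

A, B, C, D, E, F, G, H

A → match
B → match
C → match
D → match
E → match
F → match
G → match
H → match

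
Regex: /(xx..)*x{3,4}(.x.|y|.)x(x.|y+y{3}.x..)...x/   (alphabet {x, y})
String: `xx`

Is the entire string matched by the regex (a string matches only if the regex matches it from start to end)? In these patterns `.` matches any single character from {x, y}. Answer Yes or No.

No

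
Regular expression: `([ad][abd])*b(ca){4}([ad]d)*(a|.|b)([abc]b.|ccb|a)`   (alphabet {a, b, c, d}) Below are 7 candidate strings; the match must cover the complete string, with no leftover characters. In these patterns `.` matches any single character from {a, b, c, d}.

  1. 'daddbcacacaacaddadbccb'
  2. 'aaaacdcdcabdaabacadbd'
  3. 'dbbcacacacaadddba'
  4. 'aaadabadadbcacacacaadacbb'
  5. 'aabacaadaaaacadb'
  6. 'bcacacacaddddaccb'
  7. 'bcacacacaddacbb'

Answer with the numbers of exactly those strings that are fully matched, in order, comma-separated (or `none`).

1 → no match
2 → no match
3 → match
4 → match
5 → no match
6 → match
7 → match

3, 4, 6, 7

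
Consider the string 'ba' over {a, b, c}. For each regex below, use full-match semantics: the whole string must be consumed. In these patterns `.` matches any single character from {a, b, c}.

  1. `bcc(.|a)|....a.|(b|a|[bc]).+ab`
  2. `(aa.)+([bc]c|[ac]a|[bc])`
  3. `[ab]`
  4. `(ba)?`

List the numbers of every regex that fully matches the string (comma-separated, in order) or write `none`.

4

1 → no match
2 → no match — must start with 'aa'
3 → no match
4 → match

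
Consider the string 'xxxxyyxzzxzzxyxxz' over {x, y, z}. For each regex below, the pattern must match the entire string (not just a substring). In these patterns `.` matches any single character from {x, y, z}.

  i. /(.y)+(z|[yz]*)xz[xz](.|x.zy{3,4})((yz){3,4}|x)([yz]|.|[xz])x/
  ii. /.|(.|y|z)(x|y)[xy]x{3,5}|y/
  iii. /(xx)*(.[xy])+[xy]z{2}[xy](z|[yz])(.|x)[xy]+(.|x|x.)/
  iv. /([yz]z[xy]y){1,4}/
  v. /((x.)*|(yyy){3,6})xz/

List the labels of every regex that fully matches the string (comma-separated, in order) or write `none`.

iii

i → no match — must end with 'x'
ii → no match
iii → match
iv → no match — must end with 'y'
v → no match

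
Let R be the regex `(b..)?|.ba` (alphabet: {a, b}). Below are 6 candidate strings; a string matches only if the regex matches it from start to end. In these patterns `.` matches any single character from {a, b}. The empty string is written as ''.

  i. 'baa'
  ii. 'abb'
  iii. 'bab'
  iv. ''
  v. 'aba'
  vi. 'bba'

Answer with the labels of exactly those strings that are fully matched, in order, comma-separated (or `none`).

i, iii, iv, v, vi

i → match
ii → no match
iii → match
iv → match
v → match
vi → match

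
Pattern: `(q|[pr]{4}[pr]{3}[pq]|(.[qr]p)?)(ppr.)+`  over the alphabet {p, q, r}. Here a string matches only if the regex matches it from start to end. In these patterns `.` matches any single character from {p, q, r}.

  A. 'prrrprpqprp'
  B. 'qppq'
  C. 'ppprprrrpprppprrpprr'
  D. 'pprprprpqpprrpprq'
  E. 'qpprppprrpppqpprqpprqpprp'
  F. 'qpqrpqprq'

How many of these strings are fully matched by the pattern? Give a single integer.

A → no match
B → no match
C → no match
D → no match
E → no match
F → no match
Total matched: 0

0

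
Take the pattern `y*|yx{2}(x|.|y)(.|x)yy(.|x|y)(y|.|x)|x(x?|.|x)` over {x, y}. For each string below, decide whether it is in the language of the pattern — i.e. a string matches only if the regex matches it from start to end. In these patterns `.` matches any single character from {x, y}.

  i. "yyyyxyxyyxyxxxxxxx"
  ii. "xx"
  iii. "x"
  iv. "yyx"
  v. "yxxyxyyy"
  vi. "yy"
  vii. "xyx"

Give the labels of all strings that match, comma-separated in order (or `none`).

ii, iii, vi

i → no match
ii → match
iii → match
iv → no match
v → no match
vi → match
vii → no match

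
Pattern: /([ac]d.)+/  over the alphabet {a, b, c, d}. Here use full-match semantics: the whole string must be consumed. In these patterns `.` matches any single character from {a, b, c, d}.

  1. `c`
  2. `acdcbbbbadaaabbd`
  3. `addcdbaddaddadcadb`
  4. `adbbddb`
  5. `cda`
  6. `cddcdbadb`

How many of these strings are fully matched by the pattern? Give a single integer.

1 → no match
2 → no match
3 → match
4 → no match
5 → match
6 → match
Total matched: 3

3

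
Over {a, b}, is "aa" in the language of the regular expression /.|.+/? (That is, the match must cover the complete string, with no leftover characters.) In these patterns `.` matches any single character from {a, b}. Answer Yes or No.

Yes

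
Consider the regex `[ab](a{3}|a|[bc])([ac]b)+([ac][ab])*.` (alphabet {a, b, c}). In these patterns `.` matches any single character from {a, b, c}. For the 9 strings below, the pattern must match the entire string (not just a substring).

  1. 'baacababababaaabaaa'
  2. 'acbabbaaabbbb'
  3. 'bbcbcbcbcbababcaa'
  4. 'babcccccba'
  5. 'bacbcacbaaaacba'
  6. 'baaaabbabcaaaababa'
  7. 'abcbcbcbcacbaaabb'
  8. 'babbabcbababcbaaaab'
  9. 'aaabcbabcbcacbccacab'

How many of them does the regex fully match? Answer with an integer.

3

1 → no match
2 → no match
3 → match
4. 'babcccccba' → no match
5 → match
6 → no match
7 → match
8 → no match
9 → no match
Total matched: 3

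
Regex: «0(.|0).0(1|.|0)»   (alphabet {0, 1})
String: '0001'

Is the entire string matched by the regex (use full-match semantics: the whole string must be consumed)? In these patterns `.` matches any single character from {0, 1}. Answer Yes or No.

No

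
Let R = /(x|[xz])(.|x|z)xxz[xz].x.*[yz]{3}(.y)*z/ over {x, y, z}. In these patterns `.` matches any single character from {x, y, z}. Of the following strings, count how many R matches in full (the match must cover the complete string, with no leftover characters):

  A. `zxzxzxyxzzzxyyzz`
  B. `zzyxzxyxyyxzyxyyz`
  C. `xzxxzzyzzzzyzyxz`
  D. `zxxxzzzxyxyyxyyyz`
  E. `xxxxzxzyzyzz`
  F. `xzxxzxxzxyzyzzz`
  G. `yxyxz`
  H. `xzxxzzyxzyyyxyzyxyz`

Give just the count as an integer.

2

A → no match
B → no match
C → no match
D → match
E → no match
F → no match
G → no match
H → match
Total matched: 2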